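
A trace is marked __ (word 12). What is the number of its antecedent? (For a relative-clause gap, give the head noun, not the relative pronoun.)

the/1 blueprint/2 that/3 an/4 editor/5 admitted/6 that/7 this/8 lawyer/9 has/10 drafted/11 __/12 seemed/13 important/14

2

The gap at 12 is the object of "drafted", inside a relative clause.
The relative pronoun is "that" (word 3); it is bound by the head noun immediately before it.
Its filler is the head noun "blueprint", at word 2.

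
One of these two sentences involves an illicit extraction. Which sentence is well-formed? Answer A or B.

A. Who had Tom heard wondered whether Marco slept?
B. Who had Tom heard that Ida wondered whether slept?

A

In B, the wh-phrase is extracted from inside a wh-island (introduced by "whether"), which blocks movement.
In A, the extraction path crosses only that-complement boundaries, which are transparent.
So A is grammatical.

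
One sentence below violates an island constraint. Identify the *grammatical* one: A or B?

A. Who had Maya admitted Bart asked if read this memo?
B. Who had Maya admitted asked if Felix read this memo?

B

In A, the wh-phrase is extracted from inside a wh-island (introduced by "if"), which blocks movement.
In B, the extraction path crosses only that-complement boundaries, which are transparent.
So B is grammatical.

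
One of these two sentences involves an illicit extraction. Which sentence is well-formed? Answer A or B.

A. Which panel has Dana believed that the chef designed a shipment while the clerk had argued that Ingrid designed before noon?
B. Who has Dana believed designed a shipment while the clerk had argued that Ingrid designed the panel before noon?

B

In A, the wh-phrase is extracted from inside an adjunct island (introduced by "while"), which blocks movement.
In B, the extraction path crosses only that-complement boundaries, which are transparent.
So B is grammatical.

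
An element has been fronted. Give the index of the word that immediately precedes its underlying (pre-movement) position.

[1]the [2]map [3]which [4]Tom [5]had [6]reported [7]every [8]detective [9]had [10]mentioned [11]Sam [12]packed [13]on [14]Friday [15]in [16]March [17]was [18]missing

The displaced element is "the map" (word 2).
It is linked across 2 clause boundaries (Ø → Ø).
It functions as the direct object of "packed", so the gap sits immediately after word 12 ("packed").
Base order: Tom had reported every detective had mentioned Sam packed the map on Friday in March.

12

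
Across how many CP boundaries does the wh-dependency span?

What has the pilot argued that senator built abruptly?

"what" is extracted from the object of "built".
Boundaries crossed, outermost first: [Ø] — 1 in total.

1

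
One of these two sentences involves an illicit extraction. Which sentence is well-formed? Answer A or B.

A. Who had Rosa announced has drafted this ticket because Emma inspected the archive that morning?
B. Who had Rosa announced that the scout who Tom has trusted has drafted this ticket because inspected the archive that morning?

A

In B, the wh-phrase is extracted from inside an adjunct island (introduced by "because"), which blocks movement.
In A, the extraction path crosses only that-complement boundaries, which are transparent.
So A is grammatical.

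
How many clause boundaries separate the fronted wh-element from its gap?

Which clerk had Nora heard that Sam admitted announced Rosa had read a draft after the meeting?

2

"which clerk" is extracted from the subject of "announced".
Boundaries crossed, outermost first: [that], [Ø] — 2 in total.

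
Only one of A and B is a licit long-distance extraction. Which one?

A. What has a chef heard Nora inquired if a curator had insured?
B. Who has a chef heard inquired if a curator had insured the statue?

In A, the wh-phrase is extracted from inside a wh-island (introduced by "if"), which blocks movement.
In B, the extraction path crosses only that-complement boundaries, which are transparent.
So B is grammatical.

B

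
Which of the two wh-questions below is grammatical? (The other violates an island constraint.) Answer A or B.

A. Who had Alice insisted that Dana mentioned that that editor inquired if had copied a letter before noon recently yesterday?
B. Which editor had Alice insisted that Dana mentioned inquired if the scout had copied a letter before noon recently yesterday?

In A, the wh-phrase is extracted from inside a wh-island (introduced by "if"), which blocks movement.
In B, the extraction path crosses only that-complement boundaries, which are transparent.
So B is grammatical.

B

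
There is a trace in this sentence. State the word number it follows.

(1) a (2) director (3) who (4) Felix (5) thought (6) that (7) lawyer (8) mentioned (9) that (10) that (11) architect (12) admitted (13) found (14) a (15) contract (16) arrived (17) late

12

The displaced element is "a director" (word 2).
It is linked across 3 clause boundaries (Ø → that → Ø).
It functions as the subject of "found", so the gap sits immediately after word 12 ("admitted").
Base order: Felix thought that lawyer mentioned that that architect admitted that a director found a contract.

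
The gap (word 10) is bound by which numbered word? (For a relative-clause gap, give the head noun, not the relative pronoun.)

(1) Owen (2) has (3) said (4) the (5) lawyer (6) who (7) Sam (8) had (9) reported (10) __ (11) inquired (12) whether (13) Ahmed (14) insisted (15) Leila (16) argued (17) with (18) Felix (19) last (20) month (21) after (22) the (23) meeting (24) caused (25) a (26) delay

The gap at 10 is the subject of "inquired", inside a relative clause.
The relative pronoun is "who" (word 6); it is bound by the head noun immediately before it.
Its filler is the head noun "lawyer", at word 5.

5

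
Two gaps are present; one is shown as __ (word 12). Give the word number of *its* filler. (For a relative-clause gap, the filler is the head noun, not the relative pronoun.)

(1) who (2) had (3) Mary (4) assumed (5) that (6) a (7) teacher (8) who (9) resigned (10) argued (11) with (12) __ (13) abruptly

The marked gap is the object of the preposition "with" of "argued".
Its filler is the fronted wh-phrase "who", at word 1.
(The other dependency links word 7 to a gap after word 8.)

1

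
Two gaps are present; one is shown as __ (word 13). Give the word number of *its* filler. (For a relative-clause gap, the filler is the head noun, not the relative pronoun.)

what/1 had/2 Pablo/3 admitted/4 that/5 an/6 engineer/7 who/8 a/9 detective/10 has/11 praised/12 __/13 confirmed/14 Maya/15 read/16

The marked gap is inside the relative clause, the direct object of "praised".
Its filler is the head noun "engineer" (via "who"), at word 7.
(The other dependency links word 1 to a gap after word 16.)

7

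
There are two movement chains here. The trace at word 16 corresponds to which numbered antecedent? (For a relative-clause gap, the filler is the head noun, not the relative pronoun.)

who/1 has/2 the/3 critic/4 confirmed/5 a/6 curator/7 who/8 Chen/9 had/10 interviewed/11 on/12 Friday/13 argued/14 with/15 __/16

The marked gap is the object of the preposition "with" of "argued".
Its filler is the fronted wh-phrase "who", at word 1.
(The other dependency links word 7 to a gap after word 11.)

1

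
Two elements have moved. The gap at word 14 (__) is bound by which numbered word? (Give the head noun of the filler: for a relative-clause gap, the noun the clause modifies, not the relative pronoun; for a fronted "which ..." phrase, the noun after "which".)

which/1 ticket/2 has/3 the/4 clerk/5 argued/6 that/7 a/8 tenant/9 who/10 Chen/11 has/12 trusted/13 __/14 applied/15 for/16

The marked gap is inside the relative clause, the direct object of "trusted".
Its filler is the head noun "tenant" (via "who"), at word 9.
(The other dependency links word 2 to a gap after word 16.)

9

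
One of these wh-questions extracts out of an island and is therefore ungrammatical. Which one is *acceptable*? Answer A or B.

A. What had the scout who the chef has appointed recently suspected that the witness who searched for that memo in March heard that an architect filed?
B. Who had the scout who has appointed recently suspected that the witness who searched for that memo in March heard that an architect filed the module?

A

In B, the wh-phrase is extracted from inside a complex-NP island (relative clause) (introduced by "who"), which blocks movement.
In A, the extraction path crosses only that-complement boundaries, which are transparent.
So A is grammatical.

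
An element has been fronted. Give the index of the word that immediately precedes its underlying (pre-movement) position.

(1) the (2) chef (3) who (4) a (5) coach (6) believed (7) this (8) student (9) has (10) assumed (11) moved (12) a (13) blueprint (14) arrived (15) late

10

The displaced element is "the chef" (word 2).
It is linked across 2 clause boundaries (Ø → Ø).
It functions as the subject of "moved", so the gap sits immediately after word 10 ("assumed").
Base order: A coach believed this student has assumed that the chef moved a blueprint.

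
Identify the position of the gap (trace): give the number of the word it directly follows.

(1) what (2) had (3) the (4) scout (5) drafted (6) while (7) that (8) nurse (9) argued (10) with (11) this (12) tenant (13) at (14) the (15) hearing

The displaced element is "what" (word 1).
It functions as the direct object of "drafted", so the gap sits immediately after word 5 ("drafted").
Base order: The scout had drafted what while that nurse argued with this tenant at the hearing.

5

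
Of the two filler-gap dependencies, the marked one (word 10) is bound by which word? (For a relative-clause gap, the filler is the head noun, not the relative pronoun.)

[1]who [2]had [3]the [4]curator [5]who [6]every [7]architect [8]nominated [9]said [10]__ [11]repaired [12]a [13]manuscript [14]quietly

1

The marked gap is the subject of "repaired".
Its filler is the fronted wh-phrase "who", at word 1.
(The other dependency links word 4 to a gap after word 8.)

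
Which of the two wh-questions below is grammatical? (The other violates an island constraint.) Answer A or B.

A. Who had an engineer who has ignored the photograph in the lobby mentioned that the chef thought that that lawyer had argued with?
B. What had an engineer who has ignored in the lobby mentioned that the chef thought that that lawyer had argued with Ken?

In B, the wh-phrase is extracted from inside a complex-NP island (relative clause) (introduced by "who"), which blocks movement.
In A, the extraction path crosses only that-complement boundaries, which are transparent.
So A is grammatical.

A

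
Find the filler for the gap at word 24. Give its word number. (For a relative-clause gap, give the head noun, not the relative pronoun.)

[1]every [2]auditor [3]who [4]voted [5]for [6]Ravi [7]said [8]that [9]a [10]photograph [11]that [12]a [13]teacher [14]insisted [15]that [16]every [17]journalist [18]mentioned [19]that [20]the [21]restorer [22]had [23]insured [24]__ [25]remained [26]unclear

The gap at 24 is the object of "insured", inside a relative clause.
The relative pronoun is "that" (word 11); it is bound by the head noun immediately before it.
Its filler is the head noun "photograph", at word 10.

10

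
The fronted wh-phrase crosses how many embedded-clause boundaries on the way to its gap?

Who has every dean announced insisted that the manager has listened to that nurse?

"who" is extracted from the subject of "insisted".
Boundaries crossed, outermost first: [Ø] — 1 in total.

1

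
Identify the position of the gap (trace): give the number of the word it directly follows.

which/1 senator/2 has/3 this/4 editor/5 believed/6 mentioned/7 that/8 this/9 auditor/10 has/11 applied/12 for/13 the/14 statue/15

6

The displaced element is "which senator" (word 2).
It is linked across 1 clause boundary (Ø).
It functions as the subject of "mentioned", so the gap sits immediately after word 6 ("believed").
Base order: This editor has believed that which senator mentioned that this auditor has applied for the statue.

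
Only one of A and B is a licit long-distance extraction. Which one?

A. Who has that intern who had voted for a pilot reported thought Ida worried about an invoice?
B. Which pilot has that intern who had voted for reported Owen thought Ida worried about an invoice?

A

In B, the wh-phrase is extracted from inside a complex-NP island (relative clause) (introduced by "who"), which blocks movement.
In A, the extraction path crosses only that-complement boundaries, which are transparent.
So A is grammatical.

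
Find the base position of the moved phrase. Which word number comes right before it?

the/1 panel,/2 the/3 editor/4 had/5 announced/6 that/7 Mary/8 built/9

The displaced element is "the panel" (word 2).
It is linked across 1 clause boundary (that).
It functions as the direct object of "built", so the gap sits immediately after word 9 ("built").
Base order: The editor had announced that Mary built the panel.

9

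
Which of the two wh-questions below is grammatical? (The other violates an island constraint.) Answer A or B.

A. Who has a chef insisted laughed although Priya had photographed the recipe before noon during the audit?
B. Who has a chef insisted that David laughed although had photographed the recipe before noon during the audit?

In B, the wh-phrase is extracted from inside an adjunct island (introduced by "although"), which blocks movement.
In A, the extraction path crosses only that-complement boundaries, which are transparent.
So A is grammatical.

A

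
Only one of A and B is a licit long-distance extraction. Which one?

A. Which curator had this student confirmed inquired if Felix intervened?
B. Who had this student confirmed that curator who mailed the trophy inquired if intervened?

A

In B, the wh-phrase is extracted from inside a wh-island (introduced by "if"), which blocks movement.
In A, the extraction path crosses only that-complement boundaries, which are transparent.
So A is grammatical.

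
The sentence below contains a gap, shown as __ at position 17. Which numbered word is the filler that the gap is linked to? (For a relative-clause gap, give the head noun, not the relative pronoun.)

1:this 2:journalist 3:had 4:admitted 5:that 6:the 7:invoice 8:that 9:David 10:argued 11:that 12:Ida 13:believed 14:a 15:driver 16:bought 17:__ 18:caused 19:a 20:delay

The gap at 17 is the object of "bought", inside a relative clause.
The relative pronoun is "that" (word 8); it is bound by the head noun immediately before it.
Its filler is the head noun "invoice", at word 7.

7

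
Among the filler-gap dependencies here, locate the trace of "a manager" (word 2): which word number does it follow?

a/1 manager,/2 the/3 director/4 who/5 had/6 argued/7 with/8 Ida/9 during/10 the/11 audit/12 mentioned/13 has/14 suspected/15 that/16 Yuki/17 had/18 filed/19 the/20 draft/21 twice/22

The displaced element is "a manager" (word 2).
It is linked across 1 clause boundary (Ø).
It functions as the subject of "suspected", so the gap sits immediately after word 13 ("mentioned").
Base order: The director who had argued with Ida during the audit mentioned that a manager has suspected that Yuki had filed the draft twice.

13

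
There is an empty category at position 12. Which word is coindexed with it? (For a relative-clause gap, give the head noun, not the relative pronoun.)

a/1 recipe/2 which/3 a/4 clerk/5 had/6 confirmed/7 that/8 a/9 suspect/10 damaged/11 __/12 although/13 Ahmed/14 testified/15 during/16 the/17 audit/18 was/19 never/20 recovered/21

The gap at 12 is the object of "damaged", inside a relative clause.
The relative pronoun is "which" (word 3); it is bound by the head noun immediately before it.
Its filler is the head noun "recipe", at word 2.

2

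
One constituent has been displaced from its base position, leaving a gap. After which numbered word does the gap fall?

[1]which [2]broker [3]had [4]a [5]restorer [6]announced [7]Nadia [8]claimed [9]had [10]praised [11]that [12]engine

The displaced element is "which broker" (word 2).
It is linked across 2 clause boundaries (Ø → Ø).
It functions as the subject of "praised", so the gap sits immediately after word 8 ("claimed").
Base order: A restorer had announced Nadia claimed that which broker had praised that engine.

8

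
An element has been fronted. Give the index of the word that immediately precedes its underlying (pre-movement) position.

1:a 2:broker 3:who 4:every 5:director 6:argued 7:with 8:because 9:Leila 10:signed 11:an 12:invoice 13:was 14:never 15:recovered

The displaced element is "a broker" (word 2).
It functions as the object of the preposition "with" of "argued", so the gap sits immediately after word 7 ("with").
Base order: Every director argued with a broker because Leila signed an invoice.

7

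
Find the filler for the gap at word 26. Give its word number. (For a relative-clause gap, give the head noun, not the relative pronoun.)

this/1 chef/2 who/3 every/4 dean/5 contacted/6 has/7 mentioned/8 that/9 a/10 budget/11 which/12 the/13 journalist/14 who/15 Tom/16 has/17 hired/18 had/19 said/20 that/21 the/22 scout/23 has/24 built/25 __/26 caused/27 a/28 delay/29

The gap at 26 is the object of "built", inside a relative clause.
The relative pronoun is "which" (word 12); it is bound by the head noun immediately before it.
Its filler is the head noun "budget", at word 11.

11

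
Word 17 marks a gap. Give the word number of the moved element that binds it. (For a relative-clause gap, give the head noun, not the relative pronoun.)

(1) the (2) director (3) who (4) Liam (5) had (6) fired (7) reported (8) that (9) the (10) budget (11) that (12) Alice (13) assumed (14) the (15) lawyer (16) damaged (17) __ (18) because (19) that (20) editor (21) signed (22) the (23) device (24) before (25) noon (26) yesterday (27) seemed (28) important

10

The gap at 17 is the object of "damaged", inside a relative clause.
The relative pronoun is "that" (word 11); it is bound by the head noun immediately before it.
Its filler is the head noun "budget", at word 10.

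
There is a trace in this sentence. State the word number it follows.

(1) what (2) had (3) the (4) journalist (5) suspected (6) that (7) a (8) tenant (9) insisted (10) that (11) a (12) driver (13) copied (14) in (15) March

The displaced element is "what" (word 1).
It is linked across 2 clause boundaries (that → that).
It functions as the direct object of "copied", so the gap sits immediately after word 13 ("copied").
Base order: The journalist had suspected that a tenant insisted that a driver copied what in March.

13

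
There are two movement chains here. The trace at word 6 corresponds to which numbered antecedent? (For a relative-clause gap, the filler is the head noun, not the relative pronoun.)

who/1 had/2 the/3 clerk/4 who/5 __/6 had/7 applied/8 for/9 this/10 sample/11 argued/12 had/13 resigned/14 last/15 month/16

4

The marked gap is inside the relative clause, the subject of "applied".
Its filler is the head noun "clerk" (via "who"), at word 4.
(The other dependency links word 1 to a gap after word 12.)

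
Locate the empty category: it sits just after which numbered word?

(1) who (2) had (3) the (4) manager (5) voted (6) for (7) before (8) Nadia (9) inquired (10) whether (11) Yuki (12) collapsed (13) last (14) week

6

The displaced element is "who" (word 1).
It functions as the object of the preposition "for" of "voted", so the gap sits immediately after word 6 ("for").
Base order: The manager had voted for who before Nadia inquired whether Yuki collapsed last week.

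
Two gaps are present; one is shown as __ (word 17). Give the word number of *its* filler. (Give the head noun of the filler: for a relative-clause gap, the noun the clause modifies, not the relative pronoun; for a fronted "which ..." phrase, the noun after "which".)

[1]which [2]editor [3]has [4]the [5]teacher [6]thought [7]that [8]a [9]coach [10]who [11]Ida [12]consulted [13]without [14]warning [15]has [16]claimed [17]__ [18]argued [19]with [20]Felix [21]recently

2

The marked gap is the subject of "argued".
Its filler is the fronted wh-phrase "which editor", at word 2.
(The other dependency links word 9 to a gap after word 12.)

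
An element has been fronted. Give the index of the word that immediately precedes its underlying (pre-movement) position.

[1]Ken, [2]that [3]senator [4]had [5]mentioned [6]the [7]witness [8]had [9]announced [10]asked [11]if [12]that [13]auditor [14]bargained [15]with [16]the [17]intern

The displaced element is "Ken" (word 1).
It is linked across 2 clause boundaries (Ø → Ø).
It functions as the subject of "asked", so the gap sits immediately after word 9 ("announced").
Base order: That senator had mentioned the witness had announced Ken asked if that auditor bargained with the intern.

9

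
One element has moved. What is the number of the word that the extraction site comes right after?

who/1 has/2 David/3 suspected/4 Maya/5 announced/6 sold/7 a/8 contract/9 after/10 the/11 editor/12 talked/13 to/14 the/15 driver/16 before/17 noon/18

The displaced element is "who" (word 1).
It is linked across 2 clause boundaries (Ø → Ø).
It functions as the subject of "sold", so the gap sits immediately after word 6 ("announced").
Base order: David has suspected Maya announced who sold a contract after the editor talked to the driver before noon.

6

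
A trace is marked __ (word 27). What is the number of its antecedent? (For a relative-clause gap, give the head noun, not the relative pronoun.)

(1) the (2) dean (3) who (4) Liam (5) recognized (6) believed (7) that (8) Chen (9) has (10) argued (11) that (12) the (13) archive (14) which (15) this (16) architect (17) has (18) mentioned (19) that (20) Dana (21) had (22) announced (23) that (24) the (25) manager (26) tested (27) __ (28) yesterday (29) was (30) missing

The gap at 27 is the object of "tested", inside a relative clause.
The relative pronoun is "which" (word 14); it is bound by the head noun immediately before it.
Its filler is the head noun "archive", at word 13.

13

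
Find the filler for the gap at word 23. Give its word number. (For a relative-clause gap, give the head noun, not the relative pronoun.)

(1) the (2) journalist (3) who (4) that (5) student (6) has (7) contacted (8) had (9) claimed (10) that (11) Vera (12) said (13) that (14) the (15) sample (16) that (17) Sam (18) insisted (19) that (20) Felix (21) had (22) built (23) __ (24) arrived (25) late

The gap at 23 is the object of "built", inside a relative clause.
The relative pronoun is "that" (word 16); it is bound by the head noun immediately before it.
Its filler is the head noun "sample", at word 15.

15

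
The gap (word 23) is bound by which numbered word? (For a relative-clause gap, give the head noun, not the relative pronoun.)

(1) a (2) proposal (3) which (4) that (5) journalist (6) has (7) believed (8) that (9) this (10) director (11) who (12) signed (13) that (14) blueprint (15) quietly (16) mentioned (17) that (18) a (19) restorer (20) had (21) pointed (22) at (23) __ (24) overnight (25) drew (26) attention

2

The gap at 23 is the prepositional object of "pointed", inside a relative clause.
The relative pronoun is "which" (word 3); it is bound by the head noun immediately before it.
Its filler is the head noun "proposal", at word 2.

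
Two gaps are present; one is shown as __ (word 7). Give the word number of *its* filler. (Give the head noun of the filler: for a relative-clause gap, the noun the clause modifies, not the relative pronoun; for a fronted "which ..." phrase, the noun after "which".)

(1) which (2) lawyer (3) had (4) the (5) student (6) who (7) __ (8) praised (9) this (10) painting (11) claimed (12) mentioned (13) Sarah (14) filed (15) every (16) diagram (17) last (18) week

The marked gap is inside the relative clause, the subject of "praised".
Its filler is the head noun "student" (via "who"), at word 5.
(The other dependency links word 2 to a gap after word 11.)

5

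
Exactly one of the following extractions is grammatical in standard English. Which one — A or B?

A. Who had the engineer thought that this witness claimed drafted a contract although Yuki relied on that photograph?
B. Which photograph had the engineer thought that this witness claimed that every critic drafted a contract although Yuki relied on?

A

In B, the wh-phrase is extracted from inside an adjunct island (introduced by "although"), which blocks movement.
In A, the extraction path crosses only that-complement boundaries, which are transparent.
So A is grammatical.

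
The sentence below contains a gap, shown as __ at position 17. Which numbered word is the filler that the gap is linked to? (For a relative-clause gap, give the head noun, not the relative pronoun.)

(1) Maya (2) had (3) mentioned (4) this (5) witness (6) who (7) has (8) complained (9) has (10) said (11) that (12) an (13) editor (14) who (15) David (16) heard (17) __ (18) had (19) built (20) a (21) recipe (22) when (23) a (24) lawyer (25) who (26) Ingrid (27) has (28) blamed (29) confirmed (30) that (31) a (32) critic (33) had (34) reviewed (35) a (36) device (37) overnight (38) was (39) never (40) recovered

13

The gap at 17 is the subject of "built", inside a relative clause.
The relative pronoun is "who" (word 14); it is bound by the head noun immediately before it.
Its filler is the head noun "editor", at word 13.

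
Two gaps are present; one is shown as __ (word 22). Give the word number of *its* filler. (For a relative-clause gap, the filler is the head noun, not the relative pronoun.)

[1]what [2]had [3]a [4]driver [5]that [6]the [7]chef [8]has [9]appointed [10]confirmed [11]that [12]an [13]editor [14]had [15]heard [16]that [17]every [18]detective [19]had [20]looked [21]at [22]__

The marked gap is the object of the preposition "at" of "looked".
Its filler is the fronted wh-phrase "what", at word 1.
(The other dependency links word 4 to a gap after word 9.)

1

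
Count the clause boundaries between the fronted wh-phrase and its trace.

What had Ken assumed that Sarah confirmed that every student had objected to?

2

"what" is extracted from the PP object of "objected".
Boundaries crossed, outermost first: [that], [that] — 2 in total.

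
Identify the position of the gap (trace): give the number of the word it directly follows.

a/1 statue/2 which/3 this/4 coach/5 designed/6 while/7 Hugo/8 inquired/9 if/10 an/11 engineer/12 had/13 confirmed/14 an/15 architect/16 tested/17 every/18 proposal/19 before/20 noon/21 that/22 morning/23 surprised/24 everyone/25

6

The displaced element is "a statue" (word 2).
It functions as the direct object of "designed", so the gap sits immediately after word 6 ("designed").
Base order: This coach designed a statue while Hugo inquired if an engineer had confirmed an architect tested every proposal before noon that morning.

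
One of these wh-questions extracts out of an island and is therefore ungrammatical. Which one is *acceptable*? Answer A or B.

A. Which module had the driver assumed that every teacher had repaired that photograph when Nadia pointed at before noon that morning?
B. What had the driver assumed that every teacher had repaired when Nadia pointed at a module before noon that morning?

In A, the wh-phrase is extracted from inside an adjunct island (introduced by "when"), which blocks movement.
In B, the extraction path crosses only that-complement boundaries, which are transparent.
So B is grammatical.

B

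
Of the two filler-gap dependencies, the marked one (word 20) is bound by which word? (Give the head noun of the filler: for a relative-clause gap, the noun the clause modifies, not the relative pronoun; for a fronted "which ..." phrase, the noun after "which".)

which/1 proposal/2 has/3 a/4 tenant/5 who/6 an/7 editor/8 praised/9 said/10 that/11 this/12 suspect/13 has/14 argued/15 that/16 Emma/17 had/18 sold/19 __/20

2

The marked gap is the direct object of "sold".
Its filler is the fronted wh-phrase "which proposal", at word 2.
(The other dependency links word 5 to a gap after word 9.)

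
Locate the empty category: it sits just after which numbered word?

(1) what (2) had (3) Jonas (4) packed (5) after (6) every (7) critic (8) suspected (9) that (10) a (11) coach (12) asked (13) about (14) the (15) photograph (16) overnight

4

The displaced element is "what" (word 1).
It functions as the direct object of "packed", so the gap sits immediately after word 4 ("packed").
Base order: Jonas had packed what after every critic suspected that a coach asked about the photograph overnight.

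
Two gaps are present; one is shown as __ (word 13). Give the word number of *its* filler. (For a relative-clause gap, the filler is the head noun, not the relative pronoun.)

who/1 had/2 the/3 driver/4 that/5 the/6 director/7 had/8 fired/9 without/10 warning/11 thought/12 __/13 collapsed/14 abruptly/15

The marked gap is the subject of "collapsed".
Its filler is the fronted wh-phrase "who", at word 1.
(The other dependency links word 4 to a gap after word 9.)

1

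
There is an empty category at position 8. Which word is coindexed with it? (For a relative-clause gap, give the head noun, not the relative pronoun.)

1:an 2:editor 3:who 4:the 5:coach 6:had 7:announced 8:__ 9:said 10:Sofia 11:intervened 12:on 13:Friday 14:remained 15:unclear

2

The gap at 8 is the subject of "said", inside a relative clause.
The relative pronoun is "who" (word 3); it is bound by the head noun immediately before it.
Its filler is the head noun "editor", at word 2.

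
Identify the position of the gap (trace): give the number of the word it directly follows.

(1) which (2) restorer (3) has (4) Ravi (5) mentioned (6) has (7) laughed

The displaced element is "which restorer" (word 2).
It is linked across 1 clause boundary (Ø).
It functions as the subject of "laughed", so the gap sits immediately after word 5 ("mentioned").
Base order: Ravi has mentioned that which restorer has laughed.

5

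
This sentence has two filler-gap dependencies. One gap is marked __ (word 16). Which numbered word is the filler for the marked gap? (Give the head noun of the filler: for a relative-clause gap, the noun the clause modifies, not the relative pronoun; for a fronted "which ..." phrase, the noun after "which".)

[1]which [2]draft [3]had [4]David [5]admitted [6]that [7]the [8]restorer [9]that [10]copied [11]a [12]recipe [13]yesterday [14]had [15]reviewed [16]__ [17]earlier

The marked gap is the direct object of "reviewed".
Its filler is the fronted wh-phrase "which draft", at word 2.
(The other dependency links word 8 to a gap after word 9.)

2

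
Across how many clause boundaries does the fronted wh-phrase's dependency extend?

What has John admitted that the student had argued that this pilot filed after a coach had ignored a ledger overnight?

2

"what" is extracted from the object of "filed".
Boundaries crossed, outermost first: [that], [that] — 2 in total.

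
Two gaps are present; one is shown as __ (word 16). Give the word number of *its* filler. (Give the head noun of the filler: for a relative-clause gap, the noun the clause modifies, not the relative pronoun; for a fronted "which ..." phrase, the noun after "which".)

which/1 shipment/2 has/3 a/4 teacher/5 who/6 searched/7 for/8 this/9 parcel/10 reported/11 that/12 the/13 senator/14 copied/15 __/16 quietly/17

The marked gap is the direct object of "copied".
Its filler is the fronted wh-phrase "which shipment", at word 2.
(The other dependency links word 5 to a gap after word 6.)

2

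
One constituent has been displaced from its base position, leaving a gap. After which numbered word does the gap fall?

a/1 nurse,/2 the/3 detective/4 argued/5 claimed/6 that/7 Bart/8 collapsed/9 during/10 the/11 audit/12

The displaced element is "a nurse" (word 2).
It is linked across 1 clause boundary (Ø).
It functions as the subject of "claimed", so the gap sits immediately after word 5 ("argued").
Base order: The detective argued that a nurse claimed that Bart collapsed during the audit.

5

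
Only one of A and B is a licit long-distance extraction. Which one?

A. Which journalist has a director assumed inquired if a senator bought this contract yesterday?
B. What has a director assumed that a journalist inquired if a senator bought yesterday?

A

In B, the wh-phrase is extracted from inside a wh-island (introduced by "if"), which blocks movement.
In A, the extraction path crosses only that-complement boundaries, which are transparent.
So A is grammatical.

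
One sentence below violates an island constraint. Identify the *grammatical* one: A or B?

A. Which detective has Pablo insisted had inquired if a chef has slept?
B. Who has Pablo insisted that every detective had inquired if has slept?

In B, the wh-phrase is extracted from inside a wh-island (introduced by "if"), which blocks movement.
In A, the extraction path crosses only that-complement boundaries, which are transparent.
So A is grammatical.

A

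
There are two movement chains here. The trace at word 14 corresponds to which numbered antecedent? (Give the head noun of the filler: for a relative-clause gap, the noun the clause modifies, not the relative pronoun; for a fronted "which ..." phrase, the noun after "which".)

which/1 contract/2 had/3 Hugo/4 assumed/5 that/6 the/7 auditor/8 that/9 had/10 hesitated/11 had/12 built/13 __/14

2

The marked gap is the direct object of "built".
Its filler is the fronted wh-phrase "which contract", at word 2.
(The other dependency links word 8 to a gap after word 9.)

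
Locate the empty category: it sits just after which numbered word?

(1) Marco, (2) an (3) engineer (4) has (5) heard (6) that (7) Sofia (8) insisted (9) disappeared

The displaced element is "Marco" (word 1).
It is linked across 2 clause boundaries (that → Ø).
It functions as the subject of "disappeared", so the gap sits immediately after word 8 ("insisted").
Base order: An engineer has heard that Sofia insisted that Marco disappeared.

8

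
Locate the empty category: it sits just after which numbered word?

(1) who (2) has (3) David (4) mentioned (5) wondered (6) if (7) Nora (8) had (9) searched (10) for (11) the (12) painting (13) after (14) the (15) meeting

4

The displaced element is "who" (word 1).
It is linked across 1 clause boundary (Ø).
It functions as the subject of "wondered", so the gap sits immediately after word 4 ("mentioned").
Base order: David has mentioned that who wondered if Nora had searched for the painting after the meeting.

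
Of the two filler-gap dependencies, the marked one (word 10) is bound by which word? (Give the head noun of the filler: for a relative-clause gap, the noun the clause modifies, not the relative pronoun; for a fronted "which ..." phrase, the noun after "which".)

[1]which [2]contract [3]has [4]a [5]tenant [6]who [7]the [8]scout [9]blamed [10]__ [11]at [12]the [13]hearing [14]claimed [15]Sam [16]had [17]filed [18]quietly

5

The marked gap is inside the relative clause, the direct object of "blamed".
Its filler is the head noun "tenant" (via "who"), at word 5.
(The other dependency links word 2 to a gap after word 17.)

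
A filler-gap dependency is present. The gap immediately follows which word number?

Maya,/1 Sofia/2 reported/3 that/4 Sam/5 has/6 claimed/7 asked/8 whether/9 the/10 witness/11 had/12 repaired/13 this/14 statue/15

7

The displaced element is "Maya" (word 1).
It is linked across 2 clause boundaries (that → Ø).
It functions as the subject of "asked", so the gap sits immediately after word 7 ("claimed").
Base order: Sofia reported that Sam has claimed that Maya asked whether the witness had repaired this statue.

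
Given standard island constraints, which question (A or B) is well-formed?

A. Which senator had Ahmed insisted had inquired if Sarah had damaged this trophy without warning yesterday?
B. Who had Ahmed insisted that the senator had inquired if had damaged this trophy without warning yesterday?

A

In B, the wh-phrase is extracted from inside a wh-island (introduced by "if"), which blocks movement.
In A, the extraction path crosses only that-complement boundaries, which are transparent.
So A is grammatical.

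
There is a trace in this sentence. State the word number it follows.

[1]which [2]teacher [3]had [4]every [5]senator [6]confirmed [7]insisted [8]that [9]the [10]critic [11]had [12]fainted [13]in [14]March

The displaced element is "which teacher" (word 2).
It is linked across 1 clause boundary (Ø).
It functions as the subject of "insisted", so the gap sits immediately after word 6 ("confirmed").
Base order: Every senator had confirmed which teacher insisted that the critic had fainted in March.

6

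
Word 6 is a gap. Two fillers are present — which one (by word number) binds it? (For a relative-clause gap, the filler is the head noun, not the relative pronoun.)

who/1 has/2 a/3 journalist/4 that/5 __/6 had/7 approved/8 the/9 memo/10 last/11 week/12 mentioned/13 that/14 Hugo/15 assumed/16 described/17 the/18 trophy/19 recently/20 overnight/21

4

The marked gap is inside the relative clause, the subject of "approved".
Its filler is the head noun "journalist" (via "that"), at word 4.
(The other dependency links word 1 to a gap after word 16.)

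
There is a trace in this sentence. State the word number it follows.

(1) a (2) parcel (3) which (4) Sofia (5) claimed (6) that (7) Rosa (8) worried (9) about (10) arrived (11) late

9

The displaced element is "a parcel" (word 2).
It is linked across 1 clause boundary (that).
It functions as the object of the preposition "about" of "worried", so the gap sits immediately after word 9 ("about").
Base order: Sofia claimed that Rosa worried about a parcel.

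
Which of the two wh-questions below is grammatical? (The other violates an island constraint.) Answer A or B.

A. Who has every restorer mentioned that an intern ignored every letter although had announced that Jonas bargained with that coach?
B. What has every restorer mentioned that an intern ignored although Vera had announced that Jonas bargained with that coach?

B

In A, the wh-phrase is extracted from inside an adjunct island (introduced by "although"), which blocks movement.
In B, the extraction path crosses only that-complement boundaries, which are transparent.
So B is grammatical.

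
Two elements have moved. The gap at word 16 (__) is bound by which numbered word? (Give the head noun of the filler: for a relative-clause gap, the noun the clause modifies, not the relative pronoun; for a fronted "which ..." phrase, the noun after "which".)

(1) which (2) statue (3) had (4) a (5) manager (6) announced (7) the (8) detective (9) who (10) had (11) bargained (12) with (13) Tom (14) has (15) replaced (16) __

2

The marked gap is the direct object of "replaced".
Its filler is the fronted wh-phrase "which statue", at word 2.
(The other dependency links word 8 to a gap after word 9.)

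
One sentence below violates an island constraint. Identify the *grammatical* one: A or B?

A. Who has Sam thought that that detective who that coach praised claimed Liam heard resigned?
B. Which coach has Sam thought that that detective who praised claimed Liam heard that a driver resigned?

A

In B, the wh-phrase is extracted from inside a complex-NP island (relative clause) (introduced by "who"), which blocks movement.
In A, the extraction path crosses only that-complement boundaries, which are transparent.
So A is grammatical.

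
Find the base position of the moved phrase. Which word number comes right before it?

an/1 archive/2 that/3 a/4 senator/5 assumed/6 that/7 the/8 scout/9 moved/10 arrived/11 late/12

10

The displaced element is "an archive" (word 2).
It is linked across 1 clause boundary (that).
It functions as the direct object of "moved", so the gap sits immediately after word 10 ("moved").
Base order: A senator assumed that the scout moved an archive.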